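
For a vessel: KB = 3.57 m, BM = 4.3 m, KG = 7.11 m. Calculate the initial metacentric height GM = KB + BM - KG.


Formula: GM = KB + BM - KG
Step 1 — KM = KB + BM = 3.57 + 4.3 = 7.87 m
Step 2 — GM = KM - KG = 7.87 - 7.11 = 0.76 m

0.76 m


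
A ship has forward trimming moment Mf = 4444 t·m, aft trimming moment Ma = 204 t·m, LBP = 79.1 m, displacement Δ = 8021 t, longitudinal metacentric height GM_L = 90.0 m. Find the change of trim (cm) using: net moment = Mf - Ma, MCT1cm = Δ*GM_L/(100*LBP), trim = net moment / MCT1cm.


Formula: net trimming moment = Mf - Ma; MCT1cm = Δ*GM_L/(100*LBP); trim = net moment / MCT1cm
Step 1 — net trimming moment = 4444 - 204 = 4240 t·m
Step 2 — MCT1cm = 8021 * 90.0 / (100 * 79.1) = 91.263 t·m/cm
Step 3 — trim = 4240 / 91.263 ≈ 46.459 cm (5 s.f.)

46.459 cm


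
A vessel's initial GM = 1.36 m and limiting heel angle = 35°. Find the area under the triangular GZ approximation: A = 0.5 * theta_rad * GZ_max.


Formula: GZ_max = GM * sin(theta); Area = 0.5 * theta_rad * GZ_max
Step 1 — GZ_max = 1.36 * sin(35°) = 1.36 * 0.573576 = 0.780063 m
Step 2 — theta_rad = 35 * pi/180 = 0.610865 rad
Step 3 — Area = 0.5 * 0.610865 * 0.780063 ≈ 0.23826 m·rad (5 s.f.)

0.23826 m·rad


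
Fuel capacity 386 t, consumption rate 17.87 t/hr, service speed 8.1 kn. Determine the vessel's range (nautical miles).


Formula: endurance = fuel / rate; range = endurance * speed
Step 1 — endurance = 386 / 17.87 = 21.6004 hours
Step 2 — range = 21.6004 * 8.1 ≈ 174.96 nautical miles (5 s.f.)

174.96 NM


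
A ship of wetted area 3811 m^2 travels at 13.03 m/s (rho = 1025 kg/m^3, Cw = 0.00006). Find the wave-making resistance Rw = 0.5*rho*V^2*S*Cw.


Formula: Rw = 0.5 * rho * V^2 * S * Cw
Step 1 — V^2 = 13.03^2 = 169.7809
Step 2 — 0.5 * rho * V^2 = 0.5 * 1025 * 169.7809 = 87012.71125
Step 3 — Rw = 87012.71125 * 3811 * 0.00006 ≈ 19896 N (5 s.f.)

19896 N


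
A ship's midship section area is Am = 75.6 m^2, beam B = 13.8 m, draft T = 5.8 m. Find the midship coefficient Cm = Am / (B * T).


Formula: Cm = Am / (B * T)
Step 1 — B * T = 13.8 * 5.8 = 80.04 m^2
Step 2 — Cm = 75.6 / 80.04 ≈ 0.94453 (5 s.f.)

0.94453


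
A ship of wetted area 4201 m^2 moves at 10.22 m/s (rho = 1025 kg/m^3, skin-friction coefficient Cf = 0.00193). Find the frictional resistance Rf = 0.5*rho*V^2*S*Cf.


Formula: Rf = 0.5 * rho * V^2 * S * Cf
Step 1 — V^2 = 10.22^2 = 104.4484
Step 2 — 0.5 * rho * V^2 = 0.5 * 1025 * 104.4484 = 53529.805
Step 3 — Rf = 53529.805 * 4201 * 0.00193 ≈ 434020 N (5 s.f.)

434020 N


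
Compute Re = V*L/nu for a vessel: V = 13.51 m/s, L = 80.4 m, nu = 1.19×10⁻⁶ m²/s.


Formula: Re = V * L / nu
Step 1 — V * L = 13.51 * 80.4 = 1086.204 m^2/s
Step 2 — Re = 1086.204 / 1.19e-6 = 9.13e+08

9.13e+08


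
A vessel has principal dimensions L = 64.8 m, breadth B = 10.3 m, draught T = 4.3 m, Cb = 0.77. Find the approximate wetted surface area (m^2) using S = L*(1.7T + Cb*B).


Formula: S = 1.7*L*T + V/T with V = Cb*L*B*T, i.e. S = L * (1.7*T + Cb*B)
Step 1 — 1.7*T = 1.7 * 4.3 = 7.31 m
Step 2 — Cb*B = 0.77 * 10.3 = 7.931 m
Step 3 — 1.7*T + Cb*B = 7.31 + 7.931 = 15.241 m
Step 4 — S = 64.8 * 15.241 ≈ 987.62 m^2 (5 s.f.)

987.62 m^2


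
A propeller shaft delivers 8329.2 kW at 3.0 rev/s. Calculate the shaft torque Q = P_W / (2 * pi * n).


Formula: Q = P_W / (2 * pi * n)
Step 1 — P_W = 8329.2 kW * 1000 = 8329200.0 W
Step 2 — 2 * pi * n = 2 * pi * 3.0 = 18.849556
Step 3 — Q = 8329200.0 / 18.849556 ≈ 441880 N·m (5 s.f.)

441880 N·m


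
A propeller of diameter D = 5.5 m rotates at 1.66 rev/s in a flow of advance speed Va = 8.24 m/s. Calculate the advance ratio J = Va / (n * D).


Formula: J = Va / (n * D)
Step 1 — n * D = 1.66 * 5.5 = 9.13
Step 2 — J = 8.24 / 9.13 ≈ 0.90252 (5 s.f.)

0.90252


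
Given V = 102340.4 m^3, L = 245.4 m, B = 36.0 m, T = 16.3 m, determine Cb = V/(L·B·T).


Formula: Cb = V / (L * B * T)
Step 1 — L * B * T = 245.4 * 36.0 * 16.3 = 144000.72 m^3
Step 2 — Cb = 102340.4 / 144000.72 ≈ 0.71069 (5 s.f.)

0.71069


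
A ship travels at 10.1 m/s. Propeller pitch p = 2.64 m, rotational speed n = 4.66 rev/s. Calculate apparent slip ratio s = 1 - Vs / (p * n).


Formula: s = 1 - Vs / (p * n)
Step 1 — p * n = 2.64 * 4.66 = 12.3024
Step 2 — Vs / (p*n) = 10.1 / 12.3024 = 0.820978 (6 d.p.)
Step 3 — s = 1 - 0.820978 = 0.179022

0.179022


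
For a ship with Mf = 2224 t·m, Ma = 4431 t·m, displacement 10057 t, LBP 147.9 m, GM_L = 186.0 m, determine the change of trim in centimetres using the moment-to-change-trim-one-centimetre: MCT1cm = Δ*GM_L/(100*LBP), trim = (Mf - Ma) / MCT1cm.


Formula: net trimming moment = Mf - Ma; MCT1cm = Δ*GM_L/(100*LBP); trim = net moment / MCT1cm
Step 1 — net trimming moment = 2224 - 4431 = -2207 t·m
Step 2 — MCT1cm = 10057 * 186.0 / (100 * 147.9) = 126.4775 t·m/cm
Step 3 — trim = -2207 / 126.4775 ≈ -17.450 cm (5 s.f.)

-17.450 cm


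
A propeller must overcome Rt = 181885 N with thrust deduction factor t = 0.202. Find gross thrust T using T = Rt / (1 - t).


Formula: T = Rt / (1 - t)
Step 1 — (1 - t) = 1 - 0.202 = 0.798
Step 2 — T = 181885 / 0.798 ≈ 227930 N (5 s.f.)

227930 N


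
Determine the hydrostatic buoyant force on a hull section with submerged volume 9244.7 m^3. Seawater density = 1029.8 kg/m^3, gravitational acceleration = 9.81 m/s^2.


Formula: Fb = rho * g * V
Substituting: Fb = 1029.8 * 9.81 * 9244.7
Intermediate: 1029.8 * 9.81 = 10102.338
Result: Fb = 10102.338 * 9244.7 ≈ 93393000 N (5 s.f.)

93393000 N


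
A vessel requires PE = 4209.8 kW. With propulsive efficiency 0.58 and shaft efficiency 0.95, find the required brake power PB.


Formula: PB = PE / (eta_D * eta_S)
Step 1 — combined efficiency = eta_D * eta_S = 0.58 * 0.95 = 0.551
Step 2 — PB = 4209.8 / 0.551 ≈ 7640.3 kW (5 s.f.)

7640.3 kW


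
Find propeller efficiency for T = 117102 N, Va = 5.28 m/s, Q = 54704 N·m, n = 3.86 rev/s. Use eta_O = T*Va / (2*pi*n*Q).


Formula: eta = T * Va / (2 * pi * n * Q)
Step 1 — numerator = T * Va = 117102 * 5.28 = 618298.56
Step 2 — 2 * pi * n = 2 * pi * 3.86 = 24.253095
Step 3 — denominator = 24.253095 * 54704 = 1326741.31
Step 4 — eta = 618298.56 / 1326741.31 ≈ 0.46603 (5 s.f.)

0.46603


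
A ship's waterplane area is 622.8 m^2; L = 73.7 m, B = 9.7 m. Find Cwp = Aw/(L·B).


Formula: Cwp = Aw / (L * B)
Step 1 — L * B = 73.7 * 9.7 = 714.89 m^2
Step 2 — Cwp = 622.8 / 714.89 ≈ 0.87118 (5 s.f.)

0.87118


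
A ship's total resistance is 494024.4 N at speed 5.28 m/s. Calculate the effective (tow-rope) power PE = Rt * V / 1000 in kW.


Formula: PE = Rt * V / 1000 (kW)
Step 1 — PE (W) = 494024.4 * 5.28 = 2608448.832 W
Step 2 — PE (kW) = 2608448.832 / 1000 ≈ 2608.4 kW (5 s.f.)

2608.4 kW


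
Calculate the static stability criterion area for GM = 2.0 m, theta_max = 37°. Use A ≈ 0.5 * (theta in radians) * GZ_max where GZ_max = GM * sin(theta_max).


Formula: GZ_max = GM * sin(theta); Area = 0.5 * theta_rad * GZ_max
Step 1 — GZ_max = 2.0 * sin(37°) = 2.0 * 0.601815 = 1.20363 m
Step 2 — theta_rad = 37 * pi/180 = 0.645772 rad
Step 3 — Area = 0.5 * 0.645772 * 1.20363 ≈ 0.38864 m·rad (5 s.f.)

0.38864 m·rad


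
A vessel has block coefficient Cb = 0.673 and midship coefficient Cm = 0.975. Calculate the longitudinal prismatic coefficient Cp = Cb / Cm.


Formula: Cp = Cb / Cm
Substituting: Cp = 0.673 / 0.975
Result: Cp ≈ 0.69026 (5 s.f.)

0.69026


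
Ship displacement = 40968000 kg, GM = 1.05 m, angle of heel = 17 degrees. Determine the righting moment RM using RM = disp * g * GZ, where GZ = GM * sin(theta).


Formula: GZ = GM * sin(theta); RM = disp * g * GZ
Step 1 — GZ = 1.05 * sin(17°) = 1.05 * 0.292372 = 0.306991 m
Step 2 — RM = 40968000 * 9.81 * 0.306991 ≈ 123380000 N·m (5 s.f.)

123380000 N·m


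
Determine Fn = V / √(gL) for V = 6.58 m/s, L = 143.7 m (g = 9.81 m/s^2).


Formula: Fn = V / sqrt(g * L)
Step 1 — g * L = 9.81 * 143.7 = 1409.697
Step 2 — sqrt(g * L) = sqrt(1409.697) = 37.545932
Step 3 — Fn = 6.58 / 37.545932 ≈ 0.17525 (5 s.f.)

0.17525


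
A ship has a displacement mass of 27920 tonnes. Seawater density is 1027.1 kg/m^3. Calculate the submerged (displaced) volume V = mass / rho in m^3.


Formula: V = mass / rho
Step 1 — convert tonnes to kg: 27920 t * 1000 = 27920000 kg
Step 2 — V = 27920000 / 1027.1 ≈ 27183 m^3 (5 s.f.)

27183 m^3


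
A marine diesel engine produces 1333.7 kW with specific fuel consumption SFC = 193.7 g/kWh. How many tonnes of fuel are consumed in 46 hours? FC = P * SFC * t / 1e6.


Formula: FC (tonnes) = P * SFC * t / 1,000,000
Step 1 — P * SFC * t = 1333.7 * 193.7 * 46 = 11883533.74 g
Step 2 — FC (tonnes) = 11883533.74 / 1,000,000 ≈ 11.884 tonnes (5 s.f.)

11.884 tonnes


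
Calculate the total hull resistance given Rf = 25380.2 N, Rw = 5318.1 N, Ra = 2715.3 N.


Formula: Rt = Rf + Rw + Ra
Substituting: Rt = 25380.2 + 5318.1 + 2715.3
Result: Rt = 33413.6 N

33413.6 N


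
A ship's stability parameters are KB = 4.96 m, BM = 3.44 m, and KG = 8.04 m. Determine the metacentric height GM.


Formula: GM = KB + BM - KG
Step 1 — KM = KB + BM = 4.96 + 3.44 = 8.4 m
Step 2 — GM = KM - KG = 8.4 - 8.04 = 0.36 m

0.36 m


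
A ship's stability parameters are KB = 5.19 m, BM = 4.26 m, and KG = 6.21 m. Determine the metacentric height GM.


Formula: GM = KB + BM - KG
Step 1 — KM = KB + BM = 5.19 + 4.26 = 9.45 m
Step 2 — GM = KM - KG = 9.45 - 6.21 = 3.24 m

3.24 m


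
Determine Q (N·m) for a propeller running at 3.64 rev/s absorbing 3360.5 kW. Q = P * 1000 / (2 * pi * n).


Formula: Q = P_W / (2 * pi * n)
Step 1 — P_W = 3360.5 kW * 1000 = 3360500.0 W
Step 2 — 2 * pi * n = 2 * pi * 3.64 = 22.870795
Step 3 — Q = 3360500.0 / 22.870795 ≈ 146930 N·m (5 s.f.)

146930 N·m


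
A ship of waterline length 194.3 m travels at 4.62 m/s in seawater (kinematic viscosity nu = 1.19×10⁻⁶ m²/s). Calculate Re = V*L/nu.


Formula: Re = V * L / nu
Step 1 — V * L = 4.62 * 194.3 = 897.666 m^2/s
Step 2 — Re = 897.666 / 1.19e-6 = 7.54e+08

7.54e+08


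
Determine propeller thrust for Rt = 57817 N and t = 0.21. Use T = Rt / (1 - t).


Formula: T = Rt / (1 - t)
Step 1 — (1 - t) = 1 - 0.21 = 0.79
Step 2 — T = 57817 / 0.79 ≈ 73186 N (5 s.f.)

73186 N


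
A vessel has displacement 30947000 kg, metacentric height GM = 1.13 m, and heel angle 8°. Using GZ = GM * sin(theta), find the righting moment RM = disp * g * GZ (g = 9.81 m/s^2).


Formula: GZ = GM * sin(theta); RM = disp * g * GZ
Step 1 — GZ = 1.13 * sin(8°) = 1.13 * 0.139173 = 0.157265 m
Step 2 — RM = 30947000 * 9.81 * 0.157265 ≈ 47744000 N·m (5 s.f.)

47744000 N·m


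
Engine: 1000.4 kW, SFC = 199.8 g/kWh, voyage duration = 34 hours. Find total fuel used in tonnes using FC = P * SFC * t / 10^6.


Formula: FC (tonnes) = P * SFC * t / 1,000,000
Step 1 — P * SFC * t = 1000.4 * 199.8 * 34 = 6795917.28 g
Step 2 — FC (tonnes) = 6795917.28 / 1,000,000 ≈ 6.7959 tonnes (5 s.f.)

6.7959 tonnes


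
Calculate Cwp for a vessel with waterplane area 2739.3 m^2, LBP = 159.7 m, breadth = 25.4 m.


Formula: Cwp = Aw / (L * B)
Step 1 — L * B = 159.7 * 25.4 = 4056.38 m^2
Step 2 — Cwp = 2739.3 / 4056.38 ≈ 0.67531 (5 s.f.)

0.67531


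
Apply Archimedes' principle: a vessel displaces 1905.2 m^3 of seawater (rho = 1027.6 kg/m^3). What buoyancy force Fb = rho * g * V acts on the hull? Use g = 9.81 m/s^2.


Formula: Fb = rho * g * V
Substituting: Fb = 1027.6 * 9.81 * 1905.2
Intermediate: 1027.6 * 9.81 = 10080.756
Result: Fb = 10080.756 * 1905.2 ≈ 19206000 N (5 s.f.)

19206000 N


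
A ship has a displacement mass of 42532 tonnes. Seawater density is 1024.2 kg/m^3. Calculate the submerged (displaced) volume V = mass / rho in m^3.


Formula: V = mass / rho
Step 1 — convert tonnes to kg: 42532 t * 1000 = 42532000 kg
Step 2 — V = 42532000 / 1024.2 ≈ 41527 m^3 (5 s.f.)

41527 m^3


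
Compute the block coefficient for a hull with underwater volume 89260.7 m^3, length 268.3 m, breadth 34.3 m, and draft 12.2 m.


Formula: Cb = V / (L * B * T)
Step 1 — L * B * T = 268.3 * 34.3 * 12.2 = 112272.818 m^3
Step 2 — Cb = 89260.7 / 112272.818 ≈ 0.79503 (5 s.f.)

0.79503


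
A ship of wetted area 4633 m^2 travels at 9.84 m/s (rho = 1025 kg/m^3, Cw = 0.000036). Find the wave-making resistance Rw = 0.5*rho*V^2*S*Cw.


Formula: Rw = 0.5 * rho * V^2 * S * Cw
Step 1 — V^2 = 9.84^2 = 96.8256
Step 2 — 0.5 * rho * V^2 = 0.5 * 1025 * 96.8256 = 49623.12
Step 3 — Rw = 49623.12 * 4633 * 0.000036 ≈ 8276.5 N (5 s.f.)

8276.5 N


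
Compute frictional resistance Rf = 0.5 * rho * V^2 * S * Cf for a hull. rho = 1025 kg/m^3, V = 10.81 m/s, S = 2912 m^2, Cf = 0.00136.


Formula: Rf = 0.5 * rho * V^2 * S * Cf
Step 1 — V^2 = 10.81^2 = 116.8561
Step 2 — 0.5 * rho * V^2 = 0.5 * 1025 * 116.8561 = 59888.75125
Step 3 — Rf = 59888.75125 * 2912 * 0.00136 ≈ 237180 N (5 s.f.)

237180 N


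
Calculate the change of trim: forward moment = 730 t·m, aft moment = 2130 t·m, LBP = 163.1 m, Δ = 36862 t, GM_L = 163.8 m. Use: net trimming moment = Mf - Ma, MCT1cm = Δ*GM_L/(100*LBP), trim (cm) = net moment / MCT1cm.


Formula: net trimming moment = Mf - Ma; MCT1cm = Δ*GM_L/(100*LBP); trim = net moment / MCT1cm
Step 1 — net trimming moment = 730 - 2130 = -1400 t·m
Step 2 — MCT1cm = 36862 * 163.8 / (100 * 163.1) = 370.2021 t·m/cm
Step 3 — trim = -1400 / 370.2021 ≈ -3.7817 cm (5 s.f.)

-3.7817 cm


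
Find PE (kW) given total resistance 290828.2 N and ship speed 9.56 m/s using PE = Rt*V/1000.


Formula: PE = Rt * V / 1000 (kW)
Step 1 — PE (W) = 290828.2 * 9.56 = 2780317.592 W
Step 2 — PE (kW) = 2780317.592 / 1000 ≈ 2780.3 kW (5 s.f.)

2780.3 kW


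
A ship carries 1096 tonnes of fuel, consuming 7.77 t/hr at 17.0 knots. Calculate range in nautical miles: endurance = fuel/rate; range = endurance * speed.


Formula: endurance = fuel / rate; range = endurance * speed
Step 1 — endurance = 1096 / 7.77 = 141.0553 hours
Step 2 — range = 141.0553 * 17.0 ≈ 2397.9 nautical miles (5 s.f.)

2397.9 NM


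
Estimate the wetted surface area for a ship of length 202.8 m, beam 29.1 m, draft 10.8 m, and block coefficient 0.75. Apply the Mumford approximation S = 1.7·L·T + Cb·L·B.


Formula: S = 1.7*L*T + V/T with V = Cb*L*B*T, i.e. S = L * (1.7*T + Cb*B)
Step 1 — 1.7*T = 1.7 * 10.8 = 18.36 m
Step 2 — Cb*B = 0.75 * 29.1 = 21.825 m
Step 3 — 1.7*T + Cb*B = 18.36 + 21.825 = 40.185 m
Step 4 — S = 202.8 * 40.185 ≈ 8149.5 m^2 (5 s.f.)

8149.5 m^2


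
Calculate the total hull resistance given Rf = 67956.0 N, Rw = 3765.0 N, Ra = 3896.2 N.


Formula: Rt = Rf + Rw + Ra
Substituting: Rt = 67956.0 + 3765.0 + 3896.2
Result: Rt = 75617.2 N

75617.2 N


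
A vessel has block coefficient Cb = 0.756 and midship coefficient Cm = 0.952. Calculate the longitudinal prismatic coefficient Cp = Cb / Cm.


Formula: Cp = Cb / Cm
Substituting: Cp = 0.756 / 0.952
Result: Cp ≈ 0.79412 (5 s.f.)

0.79412


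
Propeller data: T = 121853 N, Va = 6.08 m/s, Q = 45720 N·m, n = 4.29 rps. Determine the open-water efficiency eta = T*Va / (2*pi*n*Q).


Formula: eta = T * Va / (2 * pi * n * Q)
Step 1 — numerator = T * Va = 121853 * 6.08 = 740866.24
Step 2 — 2 * pi * n = 2 * pi * 4.29 = 26.954865
Step 3 — denominator = 26.954865 * 45720 = 1232376.43
Step 4 — eta = 740866.24 / 1232376.43 ≈ 0.60117 (5 s.f.)

0.60117


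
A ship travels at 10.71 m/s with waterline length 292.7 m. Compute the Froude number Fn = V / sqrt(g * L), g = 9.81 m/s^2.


Formula: Fn = V / sqrt(g * L)
Step 1 — g * L = 9.81 * 292.7 = 2871.387
Step 2 — sqrt(g * L) = sqrt(2871.387) = 53.585324
Step 3 — Fn = 10.71 / 53.585324 ≈ 0.19987 (5 s.f.)

0.19987


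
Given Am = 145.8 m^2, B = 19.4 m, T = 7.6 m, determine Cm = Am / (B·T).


Formula: Cm = Am / (B * T)
Step 1 — B * T = 19.4 * 7.6 = 147.44 m^2
Step 2 — Cm = 145.8 / 147.44 ≈ 0.98888 (5 s.f.)

0.98888


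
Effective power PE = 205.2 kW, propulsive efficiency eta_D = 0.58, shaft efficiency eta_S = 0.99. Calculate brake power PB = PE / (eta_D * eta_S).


Formula: PB = PE / (eta_D * eta_S)
Step 1 — combined efficiency = eta_D * eta_S = 0.58 * 0.99 = 0.5742
Step 2 — PB = 205.2 / 0.5742 ≈ 357.37 kW (5 s.f.)

357.37 kW


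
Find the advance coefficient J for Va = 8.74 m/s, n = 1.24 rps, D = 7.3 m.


Formula: J = Va / (n * D)
Step 1 — n * D = 1.24 * 7.3 = 9.052
Step 2 — J = 8.74 / 9.052 ≈ 0.96553 (5 s.f.)

0.96553


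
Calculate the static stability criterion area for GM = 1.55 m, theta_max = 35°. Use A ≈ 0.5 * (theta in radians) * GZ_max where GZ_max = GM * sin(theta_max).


Formula: GZ_max = GM * sin(theta); Area = 0.5 * theta_rad * GZ_max
Step 1 — GZ_max = 1.55 * sin(35°) = 1.55 * 0.573576 = 0.889043 m
Step 2 — theta_rad = 35 * pi/180 = 0.610865 rad
Step 3 — Area = 0.5 * 0.610865 * 0.889043 ≈ 0.27154 m·rad (5 s.f.)

0.27154 m·rad


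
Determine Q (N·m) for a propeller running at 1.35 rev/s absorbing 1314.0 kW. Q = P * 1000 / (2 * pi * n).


Formula: Q = P_W / (2 * pi * n)
Step 1 — P_W = 1314.0 kW * 1000 = 1314000.0 W
Step 2 — 2 * pi * n = 2 * pi * 1.35 = 8.4823
Step 3 — Q = 1314000.0 / 8.4823 ≈ 154910 N·m (5 s.f.)

154910 N·m


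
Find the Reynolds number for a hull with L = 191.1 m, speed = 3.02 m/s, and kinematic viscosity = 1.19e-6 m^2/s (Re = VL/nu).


Formula: Re = V * L / nu
Step 1 — V * L = 3.02 * 191.1 = 577.122 m^2/s
Step 2 — Re = 577.122 / 1.19e-6 = 4.85e+08

4.85e+08


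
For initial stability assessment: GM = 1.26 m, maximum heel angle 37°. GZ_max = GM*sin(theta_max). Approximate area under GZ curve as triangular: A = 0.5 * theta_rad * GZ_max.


Formula: GZ_max = GM * sin(theta); Area = 0.5 * theta_rad * GZ_max
Step 1 — GZ_max = 1.26 * sin(37°) = 1.26 * 0.601815 = 0.758287 m
Step 2 — theta_rad = 37 * pi/180 = 0.645772 rad
Step 3 — Area = 0.5 * 0.645772 * 0.758287 ≈ 0.24484 m·rad (5 s.f.)

0.24484 m·rad


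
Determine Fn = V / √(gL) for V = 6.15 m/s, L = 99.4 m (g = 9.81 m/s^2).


Formula: Fn = V / sqrt(g * L)
Step 1 — g * L = 9.81 * 99.4 = 975.114
Step 2 — sqrt(g * L) = sqrt(975.114) = 31.226815
Step 3 — Fn = 6.15 / 31.226815 ≈ 0.19695 (5 s.f.)

0.19695


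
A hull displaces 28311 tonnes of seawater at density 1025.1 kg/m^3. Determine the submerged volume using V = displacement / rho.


Formula: V = mass / rho
Step 1 — convert tonnes to kg: 28311 t * 1000 = 28311000 kg
Step 2 — V = 28311000 / 1025.1 ≈ 27618 m^3 (5 s.f.)

27618 m^3


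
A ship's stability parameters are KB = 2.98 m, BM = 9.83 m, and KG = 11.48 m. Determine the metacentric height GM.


Formula: GM = KB + BM - KG
Step 1 — KM = KB + BM = 2.98 + 9.83 = 12.81 m
Step 2 — GM = KM - KG = 12.81 - 11.48 = 1.33 m

1.33 m


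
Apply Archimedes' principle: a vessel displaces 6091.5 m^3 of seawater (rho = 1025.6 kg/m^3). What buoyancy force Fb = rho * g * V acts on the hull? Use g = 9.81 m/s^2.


Formula: Fb = rho * g * V
Substituting: Fb = 1025.6 * 9.81 * 6091.5
Intermediate: 1025.6 * 9.81 = 10061.136
Result: Fb = 10061.136 * 6091.5 ≈ 61287000 N (5 s.f.)

61287000 N


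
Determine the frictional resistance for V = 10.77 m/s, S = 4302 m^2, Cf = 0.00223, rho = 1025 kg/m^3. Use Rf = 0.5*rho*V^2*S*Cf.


Formula: Rf = 0.5 * rho * V^2 * S * Cf
Step 1 — V^2 = 10.77^2 = 115.9929
Step 2 — 0.5 * rho * V^2 = 0.5 * 1025 * 115.9929 = 59446.36125
Step 3 — Rf = 59446.36125 * 4302 * 0.00223 ≈ 570300 N (5 s.f.)

570300 N


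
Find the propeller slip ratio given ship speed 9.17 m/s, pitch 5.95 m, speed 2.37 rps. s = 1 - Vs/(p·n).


Formula: s = 1 - Vs / (p * n)
Step 1 — p * n = 5.95 * 2.37 = 14.1015
Step 2 — Vs / (p*n) = 9.17 / 14.1015 = 0.650285 (6 d.p.)
Step 3 — s = 1 - 0.650285 = 0.349715

0.349715


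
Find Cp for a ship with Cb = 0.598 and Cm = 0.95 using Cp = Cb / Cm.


Formula: Cp = Cb / Cm
Substituting: Cp = 0.598 / 0.95
Result: Cp ≈ 0.62947 (5 s.f.)

0.62947


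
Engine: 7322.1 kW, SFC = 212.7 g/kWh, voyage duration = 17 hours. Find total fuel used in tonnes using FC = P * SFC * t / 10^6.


Formula: FC (tonnes) = P * SFC * t / 1,000,000
Step 1 — P * SFC * t = 7322.1 * 212.7 * 17 = 26475981.39 g
Step 2 — FC (tonnes) = 26475981.39 / 1,000,000 ≈ 26.476 tonnes (5 s.f.)

26.476 tonnes


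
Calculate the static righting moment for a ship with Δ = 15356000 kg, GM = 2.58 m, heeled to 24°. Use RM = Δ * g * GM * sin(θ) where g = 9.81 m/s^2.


Formula: GZ = GM * sin(theta); RM = disp * g * GZ
Step 1 — GZ = 2.58 * sin(24°) = 2.58 * 0.406737 = 1.049381 m
Step 2 — RM = 15356000 * 9.81 * 1.049381 ≈ 158080000 N·m (5 s.f.)

158080000 N·m


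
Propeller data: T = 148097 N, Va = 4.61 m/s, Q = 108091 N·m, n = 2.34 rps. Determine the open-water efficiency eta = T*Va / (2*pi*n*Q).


Formula: eta = T * Va / (2 * pi * n * Q)
Step 1 — numerator = T * Va = 148097 * 4.61 = 682727.17
Step 2 — 2 * pi * n = 2 * pi * 2.34 = 14.702654
Step 3 — denominator = 14.702654 * 108091 = 1589224.57
Step 4 — eta = 682727.17 / 1589224.57 ≈ 0.42960 (5 s.f.)

0.42960


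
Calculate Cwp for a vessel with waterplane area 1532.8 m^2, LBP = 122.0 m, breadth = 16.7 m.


Formula: Cwp = Aw / (L * B)
Step 1 — L * B = 122.0 * 16.7 = 2037.4 m^2
Step 2 — Cwp = 1532.8 / 2037.4 ≈ 0.75233 (5 s.f.)

0.75233


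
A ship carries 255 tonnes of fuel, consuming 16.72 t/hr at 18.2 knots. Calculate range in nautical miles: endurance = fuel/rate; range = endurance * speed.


Formula: endurance = fuel / rate; range = endurance * speed
Step 1 — endurance = 255 / 16.72 = 15.2512 hours
Step 2 — range = 15.2512 * 18.2 ≈ 277.57 nautical miles (5 s.f.)

277.57 NM


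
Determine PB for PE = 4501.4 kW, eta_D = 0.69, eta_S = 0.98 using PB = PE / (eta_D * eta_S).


Formula: PB = PE / (eta_D * eta_S)
Step 1 — combined efficiency = eta_D * eta_S = 0.69 * 0.98 = 0.6762
Step 2 — PB = 4501.4 / 0.6762 ≈ 6656.9 kW (5 s.f.)

6656.9 kW


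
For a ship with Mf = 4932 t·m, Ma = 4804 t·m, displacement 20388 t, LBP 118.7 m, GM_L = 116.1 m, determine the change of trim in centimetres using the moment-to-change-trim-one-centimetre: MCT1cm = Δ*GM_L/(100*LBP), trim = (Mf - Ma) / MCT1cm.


Formula: net trimming moment = Mf - Ma; MCT1cm = Δ*GM_L/(100*LBP); trim = net moment / MCT1cm
Step 1 — net trimming moment = 4932 - 4804 = 128 t·m
Step 2 — MCT1cm = 20388 * 116.1 / (100 * 118.7) = 199.4142 t·m/cm
Step 3 — trim = 128 / 199.4142 ≈ 0.64188 cm (5 s.f.)

0.64188 cm


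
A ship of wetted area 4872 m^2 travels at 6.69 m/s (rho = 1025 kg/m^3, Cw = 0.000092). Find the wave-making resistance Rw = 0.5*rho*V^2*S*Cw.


Formula: Rw = 0.5 * rho * V^2 * S * Cw
Step 1 — V^2 = 6.69^2 = 44.7561
Step 2 — 0.5 * rho * V^2 = 0.5 * 1025 * 44.7561 = 22937.50125
Step 3 — Rw = 22937.50125 * 4872 * 0.000092 ≈ 10281 N (5 s.f.)

10281 N


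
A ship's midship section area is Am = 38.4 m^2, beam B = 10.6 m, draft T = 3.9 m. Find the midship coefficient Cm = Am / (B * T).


Formula: Cm = Am / (B * T)
Step 1 — B * T = 10.6 * 3.9 = 41.34 m^2
Step 2 — Cm = 38.4 / 41.34 ≈ 0.92888 (5 s.f.)

0.92888


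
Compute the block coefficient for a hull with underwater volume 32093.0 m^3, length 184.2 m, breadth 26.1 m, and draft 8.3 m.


Formula: Cb = V / (L * B * T)
Step 1 — L * B * T = 184.2 * 26.1 * 8.3 = 39903.246 m^3
Step 2 — Cb = 32093.0 / 39903.246 ≈ 0.80427 (5 s.f.)

0.80427


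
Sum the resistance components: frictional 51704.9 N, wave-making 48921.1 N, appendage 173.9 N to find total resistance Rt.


Formula: Rt = Rf + Rw + Ra
Substituting: Rt = 51704.9 + 48921.1 + 173.9
Result: Rt = 100799.9 N

100799.9 N


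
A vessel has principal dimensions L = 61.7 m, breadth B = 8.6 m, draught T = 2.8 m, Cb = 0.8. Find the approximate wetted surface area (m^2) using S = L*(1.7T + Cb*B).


Formula: S = 1.7*L*T + V/T with V = Cb*L*B*T, i.e. S = L * (1.7*T + Cb*B)
Step 1 — 1.7*T = 1.7 * 2.8 = 4.76 m
Step 2 — Cb*B = 0.8 * 8.6 = 6.88 m
Step 3 — 1.7*T + Cb*B = 4.76 + 6.88 = 11.64 m
Step 4 — S = 61.7 * 11.64 ≈ 718.19 m^2 (5 s.f.)

718.19 m^2


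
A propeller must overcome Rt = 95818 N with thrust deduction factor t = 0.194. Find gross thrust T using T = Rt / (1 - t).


Formula: T = Rt / (1 - t)
Step 1 — (1 - t) = 1 - 0.194 = 0.806
Step 2 — T = 95818 / 0.806 ≈ 118880 N (5 s.f.)

118880 N


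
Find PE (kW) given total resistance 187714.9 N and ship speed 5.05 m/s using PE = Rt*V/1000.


Formula: PE = Rt * V / 1000 (kW)
Step 1 — PE (W) = 187714.9 * 5.05 = 947960.245 W
Step 2 — PE (kW) = 947960.245 / 1000 ≈ 947.96 kW (5 s.f.)

947.96 kW


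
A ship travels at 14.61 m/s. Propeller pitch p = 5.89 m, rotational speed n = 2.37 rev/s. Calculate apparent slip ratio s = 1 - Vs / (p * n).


Formula: s = 1 - Vs / (p * n)
Step 1 — p * n = 5.89 * 2.37 = 13.9593
Step 2 — Vs / (p*n) = 14.61 / 13.9593 = 1.046614 (6 d.p.)
Step 3 — s = 1 - 1.046614 = -0.046614

-0.046614


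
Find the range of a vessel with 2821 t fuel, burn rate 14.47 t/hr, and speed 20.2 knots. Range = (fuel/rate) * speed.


Formula: endurance = fuel / rate; range = endurance * speed
Step 1 — endurance = 2821 / 14.47 = 194.9551 hours
Step 2 — range = 194.9551 * 20.2 ≈ 3938.1 nautical miles (5 s.f.)

3938.1 NM


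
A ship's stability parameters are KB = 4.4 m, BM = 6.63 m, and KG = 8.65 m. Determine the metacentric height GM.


Formula: GM = KB + BM - KG
Step 1 — KM = KB + BM = 4.4 + 6.63 = 11.03 m
Step 2 — GM = KM - KG = 11.03 - 8.65 = 2.38 m

2.38 m


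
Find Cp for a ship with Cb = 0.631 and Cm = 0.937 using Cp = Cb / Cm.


Formula: Cp = Cb / Cm
Substituting: Cp = 0.631 / 0.937
Result: Cp ≈ 0.67343 (5 s.f.)

0.67343


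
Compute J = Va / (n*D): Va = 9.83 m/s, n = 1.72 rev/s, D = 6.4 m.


Formula: J = Va / (n * D)
Step 1 — n * D = 1.72 * 6.4 = 11.008
Step 2 — J = 9.83 / 11.008 ≈ 0.89299 (5 s.f.)

0.89299


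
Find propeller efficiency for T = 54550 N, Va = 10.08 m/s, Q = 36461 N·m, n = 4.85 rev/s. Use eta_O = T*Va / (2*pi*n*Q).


Formula: eta = T * Va / (2 * pi * n * Q)
Step 1 — numerator = T * Va = 54550 * 10.08 = 549864.0
Step 2 — 2 * pi * n = 2 * pi * 4.85 = 30.473449
Step 3 — denominator = 30.473449 * 36461 = 1111092.42
Step 4 — eta = 549864.0 / 1111092.42 ≈ 0.49489 (5 s.f.)

0.49489


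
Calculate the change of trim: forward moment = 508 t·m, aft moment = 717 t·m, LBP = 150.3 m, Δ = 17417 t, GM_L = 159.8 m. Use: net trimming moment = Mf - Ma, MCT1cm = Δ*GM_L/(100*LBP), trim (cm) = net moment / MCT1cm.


Formula: net trimming moment = Mf - Ma; MCT1cm = Δ*GM_L/(100*LBP); trim = net moment / MCT1cm
Step 1 — net trimming moment = 508 - 717 = -209 t·m
Step 2 — MCT1cm = 17417 * 159.8 / (100 * 150.3) = 185.1787 t·m/cm
Step 3 — trim = -209 / 185.1787 ≈ -1.1286 cm (5 s.f.)

-1.1286 cm


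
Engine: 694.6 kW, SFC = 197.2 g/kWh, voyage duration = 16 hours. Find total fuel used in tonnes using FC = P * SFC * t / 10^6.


Formula: FC (tonnes) = P * SFC * t / 1,000,000
Step 1 — P * SFC * t = 694.6 * 197.2 * 16 = 2191601.92 g
Step 2 — FC (tonnes) = 2191601.92 / 1,000,000 ≈ 2.1916 tonnes (5 s.f.)

2.1916 tonnes


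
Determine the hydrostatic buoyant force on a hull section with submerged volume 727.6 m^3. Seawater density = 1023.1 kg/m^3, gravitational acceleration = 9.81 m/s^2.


Formula: Fb = rho * g * V
Substituting: Fb = 1023.1 * 9.81 * 727.6
Intermediate: 1023.1 * 9.81 = 10036.611
Result: Fb = 10036.611 * 727.6 ≈ 7302600 N (5 s.f.)

7302600 N


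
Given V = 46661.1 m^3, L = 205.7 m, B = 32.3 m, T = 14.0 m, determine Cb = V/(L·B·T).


Formula: Cb = V / (L * B * T)
Step 1 — L * B * T = 205.7 * 32.3 * 14.0 = 93017.54 m^3
Step 2 — Cb = 46661.1 / 93017.54 ≈ 0.50164 (5 s.f.)

0.50164


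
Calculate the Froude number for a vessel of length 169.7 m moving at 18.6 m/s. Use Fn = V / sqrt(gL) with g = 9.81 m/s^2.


Formula: Fn = V / sqrt(g * L)
Step 1 — g * L = 9.81 * 169.7 = 1664.757
Step 2 — sqrt(g * L) = sqrt(1664.757) = 40.801434
Step 3 — Fn = 18.6 / 40.801434 ≈ 0.45587 (5 s.f.)

0.45587


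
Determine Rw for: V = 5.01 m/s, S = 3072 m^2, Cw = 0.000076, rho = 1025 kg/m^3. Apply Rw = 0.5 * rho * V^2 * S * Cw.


Formula: Rw = 0.5 * rho * V^2 * S * Cw
Step 1 — V^2 = 5.01^2 = 25.1001
Step 2 — 0.5 * rho * V^2 = 0.5 * 1025 * 25.1001 = 12863.80125
Step 3 — Rw = 12863.80125 * 3072 * 0.000076 ≈ 3003.3 N (5 s.f.)

3003.3 N


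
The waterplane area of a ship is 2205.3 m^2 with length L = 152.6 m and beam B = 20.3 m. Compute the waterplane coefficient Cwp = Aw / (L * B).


Formula: Cwp = Aw / (L * B)
Step 1 — L * B = 152.6 * 20.3 = 3097.78 m^2
Step 2 — Cwp = 2205.3 / 3097.78 ≈ 0.71190 (5 s.f.)

0.71190


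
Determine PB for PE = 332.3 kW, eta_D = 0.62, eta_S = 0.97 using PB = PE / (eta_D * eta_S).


Formula: PB = PE / (eta_D * eta_S)
Step 1 — combined efficiency = eta_D * eta_S = 0.62 * 0.97 = 0.6014
Step 2 — PB = 332.3 / 0.6014 ≈ 552.54 kW (5 s.f.)

552.54 kW


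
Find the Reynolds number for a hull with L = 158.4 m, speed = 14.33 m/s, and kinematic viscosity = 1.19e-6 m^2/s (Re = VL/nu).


Formula: Re = V * L / nu
Step 1 — V * L = 14.33 * 158.4 = 2269.872 m^2/s
Step 2 — Re = 2269.872 / 1.19e-6 = 1.91e+09

1.91e+09


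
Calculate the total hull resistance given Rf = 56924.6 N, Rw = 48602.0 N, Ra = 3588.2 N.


Formula: Rt = Rf + Rw + Ra
Substituting: Rt = 56924.6 + 48602.0 + 3588.2
Result: Rt = 109114.8 N

109114.8 N


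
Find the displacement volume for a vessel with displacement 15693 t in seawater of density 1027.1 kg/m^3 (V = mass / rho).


Formula: V = mass / rho
Step 1 — convert tonnes to kg: 15693 t * 1000 = 15693000 kg
Step 2 — V = 15693000 / 1027.1 ≈ 15279 m^3 (5 s.f.)

15279 m^3


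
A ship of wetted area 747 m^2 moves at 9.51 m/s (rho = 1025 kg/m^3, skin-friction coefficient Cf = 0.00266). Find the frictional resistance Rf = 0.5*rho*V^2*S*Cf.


Formula: Rf = 0.5 * rho * V^2 * S * Cf
Step 1 — V^2 = 9.51^2 = 90.4401
Step 2 — 0.5 * rho * V^2 = 0.5 * 1025 * 90.4401 = 46350.55125
Step 3 — Rf = 46350.55125 * 747 * 0.00266 ≈ 92099 N (5 s.f.)

92099 N


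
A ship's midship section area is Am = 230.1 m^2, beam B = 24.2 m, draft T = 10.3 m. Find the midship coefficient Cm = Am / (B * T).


Formula: Cm = Am / (B * T)
Step 1 — B * T = 24.2 * 10.3 = 249.26 m^2
Step 2 — Cm = 230.1 / 249.26 ≈ 0.92313 (5 s.f.)

0.92313


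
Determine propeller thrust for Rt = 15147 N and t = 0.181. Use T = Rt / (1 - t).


Formula: T = Rt / (1 - t)
Step 1 — (1 - t) = 1 - 0.181 = 0.819
Step 2 — T = 15147 / 0.819 ≈ 18495 N (5 s.f.)

18495 N


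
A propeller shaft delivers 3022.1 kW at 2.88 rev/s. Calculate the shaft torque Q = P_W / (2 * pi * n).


Formula: Q = P_W / (2 * pi * n)
Step 1 — P_W = 3022.1 kW * 1000 = 3022100.0 W
Step 2 — 2 * pi * n = 2 * pi * 2.88 = 18.095574
Step 3 — Q = 3022100.0 / 18.095574 ≈ 167010 N·m (5 s.f.)

167010 N·m


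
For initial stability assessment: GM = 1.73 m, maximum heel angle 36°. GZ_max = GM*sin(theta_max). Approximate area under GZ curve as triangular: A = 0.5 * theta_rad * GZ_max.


Formula: GZ_max = GM * sin(theta); Area = 0.5 * theta_rad * GZ_max
Step 1 — GZ_max = 1.73 * sin(36°) = 1.73 * 0.587785 = 1.016868 m
Step 2 — theta_rad = 36 * pi/180 = 0.628319 rad
Step 3 — Area = 0.5 * 0.628319 * 1.016868 ≈ 0.31946 m·rad (5 s.f.)

0.31946 m·rad


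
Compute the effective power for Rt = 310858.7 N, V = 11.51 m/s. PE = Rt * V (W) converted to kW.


Formula: PE = Rt * V / 1000 (kW)
Step 1 — PE (W) = 310858.7 * 11.51 = 3577983.637 W
Step 2 — PE (kW) = 3577983.637 / 1000 ≈ 3578.0 kW (5 s.f.)

3578.0 kW


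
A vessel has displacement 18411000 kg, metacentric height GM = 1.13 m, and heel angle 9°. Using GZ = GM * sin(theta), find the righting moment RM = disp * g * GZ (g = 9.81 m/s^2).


Formula: GZ = GM * sin(theta); RM = disp * g * GZ
Step 1 — GZ = 1.13 * sin(9°) = 1.13 * 0.156434 = 0.17677 m
Step 2 — RM = 18411000 * 9.81 * 0.17677 ≈ 31927000 N·m (5 s.f.)

31927000 N·m


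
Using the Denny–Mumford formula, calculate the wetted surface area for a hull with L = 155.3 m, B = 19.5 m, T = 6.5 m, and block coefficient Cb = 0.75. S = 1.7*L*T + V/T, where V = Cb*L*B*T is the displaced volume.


Formula: S = 1.7*L*T + V/T with V = Cb*L*B*T, i.e. S = L * (1.7*T + Cb*B)
Step 1 — 1.7*T = 1.7 * 6.5 = 11.05 m
Step 2 — Cb*B = 0.75 * 19.5 = 14.625 m
Step 3 — 1.7*T + Cb*B = 11.05 + 14.625 = 25.675 m
Step 4 — S = 155.3 * 25.675 ≈ 3987.3 m^2 (5 s.f.)

3987.3 m^2


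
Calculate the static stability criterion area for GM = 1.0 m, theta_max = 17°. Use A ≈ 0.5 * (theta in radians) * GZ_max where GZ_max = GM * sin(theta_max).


Formula: GZ_max = GM * sin(theta); Area = 0.5 * theta_rad * GZ_max
Step 1 — GZ_max = 1.0 * sin(17°) = 1.0 * 0.292372 = 0.292372 m
Step 2 — theta_rad = 17 * pi/180 = 0.296706 rad
Step 3 — Area = 0.5 * 0.296706 * 0.292372 ≈ 0.043374 m·rad (5 s.f.)

0.043374 m·rad


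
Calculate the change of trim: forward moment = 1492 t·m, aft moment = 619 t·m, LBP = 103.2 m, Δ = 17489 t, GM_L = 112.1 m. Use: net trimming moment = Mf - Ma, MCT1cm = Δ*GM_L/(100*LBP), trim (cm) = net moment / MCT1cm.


Formula: net trimming moment = Mf - Ma; MCT1cm = Δ*GM_L/(100*LBP); trim = net moment / MCT1cm
Step 1 — net trimming moment = 1492 - 619 = 873 t·m
Step 2 — MCT1cm = 17489 * 112.1 / (100 * 103.2) = 189.9726 t·m/cm
Step 3 — trim = 873 / 189.9726 ≈ 4.5954 cm (5 s.f.)

4.5954 cm


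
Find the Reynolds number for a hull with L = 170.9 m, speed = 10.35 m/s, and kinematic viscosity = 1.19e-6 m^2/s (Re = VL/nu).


Formula: Re = V * L / nu
Step 1 — V * L = 10.35 * 170.9 = 1768.815 m^2/s
Step 2 — Re = 1768.815 / 1.19e-6 = 1.49e+09

1.49e+09


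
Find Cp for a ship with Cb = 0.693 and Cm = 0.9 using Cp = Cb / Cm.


Formula: Cp = Cb / Cm
Substituting: Cp = 0.693 / 0.9
Result: Cp ≈ 0.77000 (5 s.f.)

0.77000


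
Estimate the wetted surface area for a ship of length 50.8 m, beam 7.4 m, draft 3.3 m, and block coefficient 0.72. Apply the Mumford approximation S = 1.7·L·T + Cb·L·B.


Formula: S = 1.7*L*T + V/T with V = Cb*L*B*T, i.e. S = L * (1.7*T + Cb*B)
Step 1 — 1.7*T = 1.7 * 3.3 = 5.61 m
Step 2 — Cb*B = 0.72 * 7.4 = 5.328 m
Step 3 — 1.7*T + Cb*B = 5.61 + 5.328 = 10.938 m
Step 4 — S = 50.8 * 10.938 ≈ 555.65 m^2 (5 s.f.)

555.65 m^2


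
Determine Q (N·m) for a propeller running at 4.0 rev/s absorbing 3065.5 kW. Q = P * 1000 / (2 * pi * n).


Formula: Q = P_W / (2 * pi * n)
Step 1 — P_W = 3065.5 kW * 1000 = 3065500.0 W
Step 2 — 2 * pi * n = 2 * pi * 4.0 = 25.132741
Step 3 — Q = 3065500.0 / 25.132741 ≈ 121970 N·m (5 s.f.)

121970 N·m


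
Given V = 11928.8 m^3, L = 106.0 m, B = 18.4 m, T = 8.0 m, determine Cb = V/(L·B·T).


Formula: Cb = V / (L * B * T)
Step 1 — L * B * T = 106.0 * 18.4 * 8.0 = 15603.2 m^3
Step 2 — Cb = 11928.8 / 15603.2 ≈ 0.76451 (5 s.f.)

0.76451


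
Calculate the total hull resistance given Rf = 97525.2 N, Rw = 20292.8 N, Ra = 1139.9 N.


Formula: Rt = Rf + Rw + Ra
Substituting: Rt = 97525.2 + 20292.8 + 1139.9
Result: Rt = 118957.9 N

118957.9 N


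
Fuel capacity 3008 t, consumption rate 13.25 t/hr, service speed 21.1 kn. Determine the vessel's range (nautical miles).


Formula: endurance = fuel / rate; range = endurance * speed
Step 1 — endurance = 3008 / 13.25 = 227.0189 hours
Step 2 — range = 227.0189 * 21.1 ≈ 4790.1 nautical miles (5 s.f.)

4790.1 NM


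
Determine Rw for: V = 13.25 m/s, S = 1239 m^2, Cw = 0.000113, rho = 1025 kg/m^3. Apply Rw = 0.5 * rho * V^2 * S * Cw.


Formula: Rw = 0.5 * rho * V^2 * S * Cw
Step 1 — V^2 = 13.25^2 = 175.5625
Step 2 — 0.5 * rho * V^2 = 0.5 * 1025 * 175.5625 = 89975.78125
Step 3 — Rw = 89975.78125 * 1239 * 0.000113 ≈ 12597 N (5 s.f.)

12597 N


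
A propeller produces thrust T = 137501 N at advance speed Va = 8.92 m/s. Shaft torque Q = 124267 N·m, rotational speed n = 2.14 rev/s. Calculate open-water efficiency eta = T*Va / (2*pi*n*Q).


Formula: eta = T * Va / (2 * pi * n * Q)
Step 1 — numerator = T * Va = 137501 * 8.92 = 1226508.92
Step 2 — 2 * pi * n = 2 * pi * 2.14 = 13.446017
Step 3 — denominator = 13.446017 * 124267 = 1670896.19
Step 4 — eta = 1226508.92 / 1670896.19 ≈ 0.73404 (5 s.f.)

0.73404


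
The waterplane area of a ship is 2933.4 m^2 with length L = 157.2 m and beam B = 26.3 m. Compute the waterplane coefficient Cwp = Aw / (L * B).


Formula: Cwp = Aw / (L * B)
Step 1 — L * B = 157.2 * 26.3 = 4134.36 m^2
Step 2 — Cwp = 2933.4 / 4134.36 ≈ 0.70952 (5 s.f.)

0.70952


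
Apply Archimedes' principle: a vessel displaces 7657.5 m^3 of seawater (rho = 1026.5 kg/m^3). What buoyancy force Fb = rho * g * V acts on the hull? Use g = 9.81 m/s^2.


Formula: Fb = rho * g * V
Substituting: Fb = 1026.5 * 9.81 * 7657.5
Intermediate: 1026.5 * 9.81 = 10069.965
Result: Fb = 10069.965 * 7657.5 ≈ 77111000 N (5 s.f.)

77111000 N


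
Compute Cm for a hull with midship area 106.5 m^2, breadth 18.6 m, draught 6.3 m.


Formula: Cm = Am / (B * T)
Step 1 — B * T = 18.6 * 6.3 = 117.18 m^2
Step 2 — Cm = 106.5 / 117.18 ≈ 0.90886 (5 s.f.)

0.90886


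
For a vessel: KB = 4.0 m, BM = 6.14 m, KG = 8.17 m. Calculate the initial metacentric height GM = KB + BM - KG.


Formula: GM = KB + BM - KG
Step 1 — KM = KB + BM = 4.0 + 6.14 = 10.14 m
Step 2 — GM = KM - KG = 10.14 - 8.17 = 1.97 m

1.97 m


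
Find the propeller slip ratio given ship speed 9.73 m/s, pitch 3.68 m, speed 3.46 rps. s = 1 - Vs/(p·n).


Formula: s = 1 - Vs / (p * n)
Step 1 — p * n = 3.68 * 3.46 = 12.7328
Step 2 — Vs / (p*n) = 9.73 / 12.7328 = 0.764168 (6 d.p.)
Step 3 — s = 1 - 0.764168 = 0.235832

0.235832


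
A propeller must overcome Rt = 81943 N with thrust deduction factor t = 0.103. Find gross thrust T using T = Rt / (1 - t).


Formula: T = Rt / (1 - t)
Step 1 — (1 - t) = 1 - 0.103 = 0.897
Step 2 — T = 81943 / 0.897 ≈ 91352 N (5 s.f.)

91352 N


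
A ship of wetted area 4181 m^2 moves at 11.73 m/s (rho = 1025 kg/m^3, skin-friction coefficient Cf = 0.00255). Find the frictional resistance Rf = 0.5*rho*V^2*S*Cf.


Formula: Rf = 0.5 * rho * V^2 * S * Cf
Step 1 — V^2 = 11.73^2 = 137.5929
Step 2 — 0.5 * rho * V^2 = 0.5 * 1025 * 137.5929 = 70516.36125
Step 3 — Rf = 70516.36125 * 4181 * 0.00255 ≈ 751810 N (5 s.f.)

751810 N


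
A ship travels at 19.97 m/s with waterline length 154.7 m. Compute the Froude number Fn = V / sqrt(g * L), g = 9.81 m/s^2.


Formula: Fn = V / sqrt(g * L)
Step 1 — g * L = 9.81 * 154.7 = 1517.607
Step 2 — sqrt(g * L) = sqrt(1517.607) = 38.956476
Step 3 — Fn = 19.97 / 38.956476 ≈ 0.51262 (5 s.f.)

0.51262


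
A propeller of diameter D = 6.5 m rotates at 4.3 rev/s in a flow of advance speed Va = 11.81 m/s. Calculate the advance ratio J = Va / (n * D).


Formula: J = Va / (n * D)
Step 1 — n * D = 4.3 * 6.5 = 27.95
Step 2 — J = 11.81 / 27.95 ≈ 0.42254 (5 s.f.)

0.42254


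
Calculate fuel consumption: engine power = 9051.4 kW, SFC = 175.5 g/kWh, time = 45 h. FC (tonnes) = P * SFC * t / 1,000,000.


Formula: FC (tonnes) = P * SFC * t / 1,000,000
Step 1 — P * SFC * t = 9051.4 * 175.5 * 45 = 71483431.5 g
Step 2 — FC (tonnes) = 71483431.5 / 1,000,000 ≈ 71.483 tonnes (5 s.f.)

71.483 tonnes


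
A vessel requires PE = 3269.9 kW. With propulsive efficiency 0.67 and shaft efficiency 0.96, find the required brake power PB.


Formula: PB = PE / (eta_D * eta_S)
Step 1 — combined efficiency = eta_D * eta_S = 0.67 * 0.96 = 0.6432
Step 2 — PB = 3269.9 / 0.6432 ≈ 5083.8 kW (5 s.f.)

5083.8 kW
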